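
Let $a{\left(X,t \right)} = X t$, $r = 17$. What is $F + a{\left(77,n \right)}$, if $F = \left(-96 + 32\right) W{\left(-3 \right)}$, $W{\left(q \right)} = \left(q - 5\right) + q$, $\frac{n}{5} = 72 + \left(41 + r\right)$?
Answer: $50754$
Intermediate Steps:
$n = 650$ ($n = 5 \left(72 + \left(41 + 17\right)\right) = 5 \left(72 + 58\right) = 5 \cdot 130 = 650$)
$W{\left(q \right)} = -5 + 2 q$ ($W{\left(q \right)} = \left(-5 + q\right) + q = -5 + 2 q$)
$F = 704$ ($F = \left(-96 + 32\right) \left(-5 + 2 \left(-3\right)\right) = - 64 \left(-5 - 6\right) = \left(-64\right) \left(-11\right) = 704$)
$F + a{\left(77,n \right)} = 704 + 77 \cdot 650 = 704 + 50050 = 50754$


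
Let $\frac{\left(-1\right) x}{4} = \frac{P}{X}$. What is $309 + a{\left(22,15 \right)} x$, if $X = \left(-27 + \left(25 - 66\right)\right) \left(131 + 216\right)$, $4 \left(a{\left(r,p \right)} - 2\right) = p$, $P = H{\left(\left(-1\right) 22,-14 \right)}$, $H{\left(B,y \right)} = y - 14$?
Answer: $\frac{1822630}{5899} \approx 308.97$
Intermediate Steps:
$H{\left(B,y \right)} = -14 + y$
$P = -28$ ($P = -14 - 14 = -28$)
$a{\left(r,p \right)} = 2 + \frac{p}{4}$
$X = -23596$ ($X = \left(-27 + \left(25 - 66\right)\right) 347 = \left(-27 - 41\right) 347 = \left(-68\right) 347 = -23596$)
$x = - \frac{28}{5899}$ ($x = - 4 \left(- \frac{28}{-23596}\right) = - 4 \left(\left(-28\right) \left(- \frac{1}{23596}\right)\right) = \left(-4\right) \frac{7}{5899} = - \frac{28}{5899} \approx -0.0047466$)
$309 + a{\left(22,15 \right)} x = 309 + \left(2 + \frac{1}{4} \cdot 15\right) \left(- \frac{28}{5899}\right) = 309 + \left(2 + \frac{15}{4}\right) \left(- \frac{28}{5899}\right) = 309 + \frac{23}{4} \left(- \frac{28}{5899}\right) = 309 - \frac{161}{5899} = \frac{1822630}{5899}$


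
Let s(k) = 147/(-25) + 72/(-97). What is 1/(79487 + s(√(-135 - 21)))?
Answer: 2425/192739916 ≈ 1.2582e-5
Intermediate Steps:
s(k) = -16059/2425 (s(k) = 147*(-1/25) + 72*(-1/97) = -147/25 - 72/97 = -16059/2425)
1/(79487 + s(√(-135 - 21))) = 1/(79487 - 16059/2425) = 1/(192739916/2425) = 2425/192739916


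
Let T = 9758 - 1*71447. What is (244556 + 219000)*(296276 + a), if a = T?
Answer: 108744211372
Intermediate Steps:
T = -61689 (T = 9758 - 71447 = -61689)
a = -61689
(244556 + 219000)*(296276 + a) = (244556 + 219000)*(296276 - 61689) = 463556*234587 = 108744211372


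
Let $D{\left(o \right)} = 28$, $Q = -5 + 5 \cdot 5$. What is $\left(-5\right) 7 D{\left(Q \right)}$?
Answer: $-980$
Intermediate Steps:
$Q = 20$ ($Q = -5 + 25 = 20$)
$\left(-5\right) 7 D{\left(Q \right)} = \left(-5\right) 7 \cdot 28 = \left(-35\right) 28 = -980$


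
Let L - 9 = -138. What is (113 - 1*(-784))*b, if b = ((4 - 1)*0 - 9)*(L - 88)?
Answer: 1751841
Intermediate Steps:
L = -129 (L = 9 - 138 = -129)
b = 1953 (b = ((4 - 1)*0 - 9)*(-129 - 88) = (3*0 - 9)*(-217) = (0 - 9)*(-217) = -9*(-217) = 1953)
(113 - 1*(-784))*b = (113 - 1*(-784))*1953 = (113 + 784)*1953 = 897*1953 = 1751841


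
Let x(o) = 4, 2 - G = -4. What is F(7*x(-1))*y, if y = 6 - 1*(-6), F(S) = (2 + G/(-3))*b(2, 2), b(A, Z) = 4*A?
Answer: 0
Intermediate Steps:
G = 6 (G = 2 - 1*(-4) = 2 + 4 = 6)
F(S) = 0 (F(S) = (2 + 6/(-3))*(4*2) = (2 + 6*(-1/3))*8 = (2 - 2)*8 = 0*8 = 0)
y = 12 (y = 6 + 6 = 12)
F(7*x(-1))*y = 0*12 = 0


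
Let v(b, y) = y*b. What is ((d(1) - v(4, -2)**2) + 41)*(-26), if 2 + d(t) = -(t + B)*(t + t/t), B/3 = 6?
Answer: 1638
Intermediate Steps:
B = 18 (B = 3*6 = 18)
v(b, y) = b*y
d(t) = -2 - (1 + t)*(18 + t) (d(t) = -2 - (t + 18)*(t + t/t) = -2 - (18 + t)*(t + 1) = -2 - (18 + t)*(1 + t) = -2 - (1 + t)*(18 + t))
((d(1) - v(4, -2)**2) + 41)*(-26) = (((-20 - 1*1**2 - 19*1) - (4*(-2))**2) + 41)*(-26) = (((-20 - 1*1 - 19) - 1*(-8)**2) + 41)*(-26) = (((-20 - 1 - 19) - 1*64) + 41)*(-26) = ((-40 - 64) + 41)*(-26) = (-104 + 41)*(-26) = -63*(-26) = 1638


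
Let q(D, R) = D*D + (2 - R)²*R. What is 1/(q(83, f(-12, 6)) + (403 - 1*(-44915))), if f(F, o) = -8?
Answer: 1/51407 ≈ 1.9453e-5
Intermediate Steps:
q(D, R) = D² + R*(2 - R)²
1/(q(83, f(-12, 6)) + (403 - 1*(-44915))) = 1/((83² - 8*(-2 - 8)²) + (403 - 1*(-44915))) = 1/((6889 - 8*(-10)²) + (403 + 44915)) = 1/((6889 - 8*100) + 45318) = 1/((6889 - 800) + 45318) = 1/(6089 + 45318) = 1/51407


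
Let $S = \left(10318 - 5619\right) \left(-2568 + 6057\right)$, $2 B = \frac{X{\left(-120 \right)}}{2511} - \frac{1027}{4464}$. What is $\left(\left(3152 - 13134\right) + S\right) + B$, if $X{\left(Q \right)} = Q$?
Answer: $\frac{438851256215}{26784} \approx 1.6385 \cdot 10^{7}$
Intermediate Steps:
$B = - \frac{3721}{26784}$ ($B = \frac{- \frac{120}{2511} - \frac{1027}{4464}}{2} = \frac{\left(-120\right) \frac{1}{2511} - \frac{1027}{4464}}{2} = \frac{- \frac{40}{837} - \frac{1027}{4464}}{2} = \frac{1}{2} \left(- \frac{3721}{13392}\right) = - \frac{3721}{26784} \approx -0.13893$)
$S = 16394811$ ($S = 4699 \cdot 3489 = 16394811$)
$\left(\left(3152 - 13134\right) + S\right) + B = \left(\left(3152 - 13134\right) + 16394811\right) - \frac{3721}{26784} = \left(-9982 + 16394811\right) - \frac{3721}{26784} = 16384829 - \frac{3721}{26784} = \frac{438851256215}{26784}$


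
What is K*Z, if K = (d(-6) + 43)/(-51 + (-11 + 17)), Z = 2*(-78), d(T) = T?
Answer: 1924/15 ≈ 128.27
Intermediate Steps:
Z = -156
K = -37/45 (K = (-6 + 43)/(-51 + (-11 + 17)) = 37/(-51 + 6) = 37/(-45) = 37*(-1/45) = -37/45 ≈ -0.82222)
K*Z = -37/45*(-156) = 1924/15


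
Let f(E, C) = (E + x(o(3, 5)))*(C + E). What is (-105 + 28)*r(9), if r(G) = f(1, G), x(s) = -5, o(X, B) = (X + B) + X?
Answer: 3080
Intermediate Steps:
o(X, B) = B + 2*X (o(X, B) = (B + X) + X = B + 2*X)
f(E, C) = (-5 + E)*(C + E) (f(E, C) = (E - 5)*(C + E) = (-5 + E)*(C + E))
r(G) = -4 - 4*G (r(G) = 1**2 - 5*G - 5*1 + G*1 = 1 - 5*G - 5 + G = -4 - 4*G)
(-105 + 28)*r(9) = (-105 + 28)*(-4 - 4*9) = -77*(-4 - 36) = -77*(-40) = 3080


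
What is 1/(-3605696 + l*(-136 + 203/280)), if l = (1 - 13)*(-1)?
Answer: -10/36073193 ≈ -2.7721e-7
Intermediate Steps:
l = 12 (l = -12*(-1) = 12)
1/(-3605696 + l*(-136 + 203/280)) = 1/(-3605696 + 12*(-136 + 203/280)) = 1/(-3605696 + 12*(-136 + 203*(1/280))) = 1/(-3605696 + 12*(-136 + 29/40)) = 1/(-3605696 + 12*(-5411/40)) = 1/(-3605696 - 16233/10) = 1/(-36073193/10) = -10/36073193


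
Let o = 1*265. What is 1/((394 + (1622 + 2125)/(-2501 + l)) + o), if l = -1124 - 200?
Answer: 1275/838976 ≈ 0.0015197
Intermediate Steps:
l = -1324
o = 265
1/((394 + (1622 + 2125)/(-2501 + l)) + o) = 1/((394 + (1622 + 2125)/(-2501 - 1324)) + 265) = 1/((394 + 3747/(-3825)) + 265) = 1/((394 + 3747*(-1/3825)) + 265) = 1/((394 - 1249/1275) + 265) = 1/(501101/1275 + 265) = 1/(838976/1275) = 1275/838976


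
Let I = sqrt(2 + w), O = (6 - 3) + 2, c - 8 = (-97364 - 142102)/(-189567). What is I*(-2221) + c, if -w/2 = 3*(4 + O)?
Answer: 585334/63189 - 4442*I*sqrt(13) ≈ 9.2632 - 16016.0*I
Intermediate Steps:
c = 585334/63189 (c = 8 + (-97364 - 142102)/(-189567) = 8 - 239466*(-1/189567) = 8 + 79822/63189 = 585334/63189 ≈ 9.2632)
O = 5 (O = 3 + 2 = 5)
w = -54 (w = -6*(4 + 5) = -6*9 = -2*27 = -54)
I = 2*I*sqrt(13) (I = sqrt(2 - 54) = sqrt(-52) = 2*I*sqrt(13) ≈ 7.2111*I)
I*(-2221) + c = (2*I*sqrt(13))*(-2221) + 585334/63189 = -4442*I*sqrt(13) + 585334/63189 = 585334/63189 - 4442*I*sqrt(13)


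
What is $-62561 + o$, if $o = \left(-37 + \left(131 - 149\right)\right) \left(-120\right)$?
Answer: $-55961$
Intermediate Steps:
$o = 6600$ ($o = \left(-37 - 18\right) \left(-120\right) = \left(-55\right) \left(-120\right) = 6600$)
$-62561 + o = -62561 + 6600 = -55961$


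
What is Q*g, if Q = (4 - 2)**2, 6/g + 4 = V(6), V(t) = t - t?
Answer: -6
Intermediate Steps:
V(t) = 0
g = -3/2 (g = 6/(-4 + 0) = 6/(-4) = 6*(-1/4) = -3/2 ≈ -1.5000)
Q = 4 (Q = 2**2 = 4)
Q*g = 4*(-3/2) = -6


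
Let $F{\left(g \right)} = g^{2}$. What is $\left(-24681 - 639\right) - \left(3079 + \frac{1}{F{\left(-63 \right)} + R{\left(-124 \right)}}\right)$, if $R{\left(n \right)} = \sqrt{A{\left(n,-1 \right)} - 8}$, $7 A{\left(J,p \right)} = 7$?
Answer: $\frac{- 28399 \sqrt{7} + 112715632 i}{\sqrt{7} - 3969 i} \approx -28399.0 + 1.6391 \cdot 10^{-7} i$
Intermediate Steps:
$A{\left(J,p \right)} = 1$ ($A{\left(J,p \right)} = \frac{1}{7} \cdot 7 = 1$)
$R{\left(n \right)} = i \sqrt{7}$ ($R{\left(n \right)} = \sqrt{1 - 8} = \sqrt{-7} = i \sqrt{7}$)
$\left(-24681 - 639\right) - \left(3079 + \frac{1}{F{\left(-63 \right)} + R{\left(-124 \right)}}\right) = \left(-24681 - 639\right) - \left(3079 + \frac{1}{\left(-63\right)^{2} + i \sqrt{7}}\right) = -25320 - \left(3079 + \frac{1}{3969 + i \sqrt{7}}\right) = -28399 - \frac{1}{3969 + i \sqrt{7}}$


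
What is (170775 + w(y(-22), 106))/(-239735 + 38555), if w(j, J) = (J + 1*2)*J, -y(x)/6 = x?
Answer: -60741/67060 ≈ -0.90577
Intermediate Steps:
y(x) = -6*x
w(j, J) = J*(2 + J) (w(j, J) = (J + 2)*J = (2 + J)*J = J*(2 + J))
(170775 + w(y(-22), 106))/(-239735 + 38555) = (170775 + 106*(2 + 106))/(-239735 + 38555) = (170775 + 106*108)/(-201180) = (170775 + 11448)*(-1/201180) = 182223*(-1/201180) = -60741/67060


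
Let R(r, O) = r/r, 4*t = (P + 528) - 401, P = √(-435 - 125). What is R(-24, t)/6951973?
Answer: 1/6951973 ≈ 1.4384e-7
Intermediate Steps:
P = 4*I*√35 (P = √(-560) = 4*I*√35 ≈ 23.664*I)
t = 127/4 + I*√35 (t = ((4*I*√35 + 528) - 401)/4 = ((528 + 4*I*√35) - 401)/4 = (127 + 4*I*√35)/4 = 127/4 + I*√35 ≈ 31.75 + 5.9161*I)
R(r, O) = 1
R(-24, t)/6951973 = 1/6951973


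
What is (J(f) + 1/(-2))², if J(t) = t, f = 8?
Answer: 225/4 ≈ 56.250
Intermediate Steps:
(J(f) + 1/(-2))² = (8 + 1/(-2))² = (8 + 1*(-½))² = (8 - ½)² = (15/2)² = 225/4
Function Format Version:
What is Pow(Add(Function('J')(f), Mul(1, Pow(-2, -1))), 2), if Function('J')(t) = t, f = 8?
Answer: Rational(225, 4) ≈ 56.250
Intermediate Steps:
Pow(Add(Function('J')(f), Mul(1, Pow(-2, -1))), 2) = Pow(Add(8, Mul(1, Pow(-2, -1))), 2) = Pow(Add(8, Mul(1, Rational(-1, 2))), 2) = Pow(Add(8, Rational(-1, 2)), 2) = Pow(Rational(15, 2), 2) = Rational(225, 4)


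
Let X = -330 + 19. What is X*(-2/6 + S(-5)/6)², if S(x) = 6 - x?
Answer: -2799/4 ≈ -699.75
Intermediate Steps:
X = -311
X*(-2/6 + S(-5)/6)² = -311*(-2/6 + (6 - 1*(-5))/6)² = -311*(-2*⅙ + (6 + 5)*(⅙))² = -311*(-⅓ + 11*(⅙))² = -311*(-⅓ + 11/6)² = -311*(3/2)² = -311*9/4 = -2799/4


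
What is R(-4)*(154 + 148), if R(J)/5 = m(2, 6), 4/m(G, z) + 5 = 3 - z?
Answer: -755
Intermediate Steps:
m(G, z) = 4/(-2 - z) (m(G, z) = 4/(-5 + (3 - z)) = 4/(-2 - z))
R(J) = -5/2 (R(J) = 5*(-4/(2 + 6)) = 5*(-4/8) = 5*(-4*⅛) = 5*(-½) = -5/2)
R(-4)*(154 + 148) = -5*(154 + 148)/2 = -5/2*302 = -755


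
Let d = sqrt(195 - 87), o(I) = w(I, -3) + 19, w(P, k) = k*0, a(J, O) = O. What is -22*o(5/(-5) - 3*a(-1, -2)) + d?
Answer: -418 + 6*sqrt(3) ≈ -407.61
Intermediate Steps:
w(P, k) = 0
o(I) = 19 (o(I) = 0 + 19 = 19)
d = 6*sqrt(3) (d = sqrt(108) = 6*sqrt(3) ≈ 10.392)
-22*o(5/(-5) - 3*a(-1, -2)) + d = -22*19 + 6*sqrt(3) = -418 + 6*sqrt(3)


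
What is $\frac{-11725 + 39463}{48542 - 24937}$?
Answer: $\frac{27738}{23605} \approx 1.1751$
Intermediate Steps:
$\frac{-11725 + 39463}{48542 - 24937} = \frac{27738}{23605}$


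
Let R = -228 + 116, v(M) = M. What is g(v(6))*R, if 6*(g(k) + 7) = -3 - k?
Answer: 952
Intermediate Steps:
R = -112
g(k) = -15/2 - k/6 (g(k) = -7 + (-3 - k)/6 = -7 + (-½ - k/6) = -15/2 - k/6)
g(v(6))*R = (-15/2 - ⅙*6)*(-112) = (-15/2 - 1)*(-112) = -17/2*(-112) = 952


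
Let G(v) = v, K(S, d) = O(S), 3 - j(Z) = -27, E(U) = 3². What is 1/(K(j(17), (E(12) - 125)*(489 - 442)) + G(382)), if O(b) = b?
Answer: 1/412 ≈ 0.0024272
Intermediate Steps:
E(U) = 9
j(Z) = 30 (j(Z) = 3 - 1*(-27) = 3 + 27 = 30)
K(S, d) = S
1/(K(j(17), (E(12) - 125)*(489 - 442)) + G(382)) = 1/(30 + 382) = 1/412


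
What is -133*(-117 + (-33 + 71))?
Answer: 10507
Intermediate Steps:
-133*(-117 + (-33 + 71)) = -133*(-117 + 38) = -133*(-79) = 10507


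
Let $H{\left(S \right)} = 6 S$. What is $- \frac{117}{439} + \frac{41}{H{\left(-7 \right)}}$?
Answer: $- \frac{22913}{18438} \approx -1.2427$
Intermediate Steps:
$- \frac{117}{439} + \frac{41}{H{\left(-7 \right)}} = - \frac{117}{439} + \frac{41}{6 \left(-7\right)} = \left(-117\right) \frac{1}{439} + \frac{41}{-42} = - \frac{117}{439} + 41 \left(- \frac{1}{42}\right) = - \frac{117}{439} - \frac{41}{42} = - \frac{22913}{18438}$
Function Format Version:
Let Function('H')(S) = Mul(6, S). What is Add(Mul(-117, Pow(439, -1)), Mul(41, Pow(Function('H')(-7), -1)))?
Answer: Rational(-22913, 18438) ≈ -1.2427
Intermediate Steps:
Add(Mul(-117, Pow(439, -1)), Mul(41, Pow(Function('H')(-7), -1))) = Add(Mul(-117, Pow(439, -1)), Mul(41, Pow(Mul(6, -7), -1))) = Add(Mul(-117, Rational(1, 439)), Mul(41, Pow(-42, -1))) = Add(Rational(-117, 439), Mul(41, Rational(-1, 42))) = Add(Rational(-117, 439), Rational(-41, 42)) = Rational(-22913, 18438)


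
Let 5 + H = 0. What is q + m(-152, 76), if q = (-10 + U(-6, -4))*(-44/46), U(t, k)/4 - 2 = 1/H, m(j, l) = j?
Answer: -17172/115 ≈ -149.32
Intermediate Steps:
H = -5 (H = -5 + 0 = -5)
U(t, k) = 36/5 (U(t, k) = 8 + 4/(-5) = 8 + 4*(-⅕) = 8 - ⅘ = 36/5)
q = 308/115 (q = (-10 + 36/5)*(-44/46) = -(-616)/(5*46) = -14/5*(-22/23) = 308/115 ≈ 2.6783)
q + m(-152, 76) = 308/115 - 152 = -17172/115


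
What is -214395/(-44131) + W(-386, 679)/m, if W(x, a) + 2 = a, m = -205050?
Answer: 43931818063/9049061550 ≈ 4.8549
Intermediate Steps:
W(x, a) = -2 + a
-214395/(-44131) + W(-386, 679)/m = -214395/(-44131) + (-2 + 679)/(-205050) = -214395*(-1/44131) + 677*(-1/205050) = 214395/44131 - 677/205050 = 43931818063/9049061550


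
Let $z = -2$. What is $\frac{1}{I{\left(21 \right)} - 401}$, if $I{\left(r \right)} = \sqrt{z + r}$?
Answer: $- \frac{401}{160782} - \frac{\sqrt{19}}{160782} \approx -0.0025212$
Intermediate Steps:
$I{\left(r \right)} = \sqrt{-2 + r}$
$\frac{1}{I{\left(21 \right)} - 401} = \frac{1}{\sqrt{-2 + 21} - 401} = \frac{1}{\sqrt{19} - 401} = \frac{1}{-401 + \sqrt{19}}$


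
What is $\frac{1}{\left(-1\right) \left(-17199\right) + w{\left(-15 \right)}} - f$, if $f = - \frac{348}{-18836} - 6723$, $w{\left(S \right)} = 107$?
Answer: $\frac{32228373637}{4793762} \approx 6723.0$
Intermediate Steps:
$f = - \frac{31658520}{4709}$ ($f = \left(-348\right) \left(- \frac{1}{18836}\right) - 6723 = \frac{87}{4709} - 6723 = - \frac{31658520}{4709} \approx -6723.0$)
$\frac{1}{\left(-1\right) \left(-17199\right) + w{\left(-15 \right)}} - f = \frac{1}{\left(-1\right) \left(-17199\right) + 107} - - \frac{31658520}{4709} = \frac{1}{17199 + 107} + \frac{31658520}{4709} = \frac{1}{17306} + \frac{31658520}{4709} = \frac{32228373637}{4793762}$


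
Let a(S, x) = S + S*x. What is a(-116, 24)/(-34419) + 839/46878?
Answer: 18313749/179277098 ≈ 0.10215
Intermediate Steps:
a(-116, 24)/(-34419) + 839/46878 = -116*(1 + 24)/(-34419) + 839/46878 = -116*25*(-1/34419) + 839*(1/46878) = -2900*(-1/34419) + 839/46878 = 2900/34419 + 839/46878 = 18313749/179277098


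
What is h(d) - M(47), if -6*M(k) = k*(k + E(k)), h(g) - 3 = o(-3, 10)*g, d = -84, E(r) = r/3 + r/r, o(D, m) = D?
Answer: 13567/18 ≈ 753.72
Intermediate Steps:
E(r) = 1 + r/3 (E(r) = r*(⅓) + 1 = r/3 + 1 = 1 + r/3)
h(g) = 3 - 3*g
M(k) = -k*(1 + 4*k/3)/6 (M(k) = -k*(k + (1 + k/3))/6 = -k*(1 + 4*k/3)/6)
h(d) - M(47) = (3 - 3*(-84)) - (-1)*47*(3 + 4*47)/18 = (3 + 252) - (-1)*47*(3 + 188)/18 = 255 - (-1)*47*191/18 = 255 - 1*(-8977/18) = 255 + 8977/18 = 13567/18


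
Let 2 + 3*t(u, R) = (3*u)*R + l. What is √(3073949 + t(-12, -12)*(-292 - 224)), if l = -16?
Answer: √3002741 ≈ 1732.8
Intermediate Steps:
t(u, R) = -6 + R*u (t(u, R) = -⅔ + ((3*u)*R - 16)/3 = -⅔ + (3*R*u - 16)/3 = -⅔ + (-16 + 3*R*u)/3 = -⅔ + (-16/3 + R*u) = -6 + R*u)
√(3073949 + t(-12, -12)*(-292 - 224)) = √(3073949 + (-6 - 12*(-12))*(-292 - 224)) = √(3073949 + (-6 + 144)*(-516)) = √(3073949 + 138*(-516)) = √(3073949 - 71208) = √3002741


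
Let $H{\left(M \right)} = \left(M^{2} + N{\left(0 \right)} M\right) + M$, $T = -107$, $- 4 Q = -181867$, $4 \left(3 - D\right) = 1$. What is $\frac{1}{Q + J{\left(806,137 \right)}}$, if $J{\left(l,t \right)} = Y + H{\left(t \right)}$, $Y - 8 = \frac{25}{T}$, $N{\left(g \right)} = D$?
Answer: $\frac{214}{13858055} \approx 1.5442 \cdot 10^{-5}$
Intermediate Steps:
$D = \frac{11}{4}$ ($D = 3 - \frac{1}{4} = \frac{11}{4} \approx 2.75$)
$N{\left(g \right)} = \frac{11}{4}$
$Q = \frac{181867}{4}$ ($Q = \left(- \frac{1}{4}\right) \left(-181867\right) = \frac{181867}{4} \approx 45467.0$)
$H{\left(M \right)} = M^{2} + \frac{15 M}{4}$ ($H{\left(M \right)} = \left(M^{2} + \frac{11 M}{4}\right) + M = M^{2} + \frac{15 M}{4}$)
$Y = \frac{831}{107}$ ($Y = 8 + \frac{25}{-107} = 8 + 25 \left(- \frac{1}{107}\right) = 8 - \frac{25}{107} = \frac{831}{107} \approx 7.7664$)
$J{\left(l,t \right)} = \frac{831}{107} + \frac{t \left(15 + 4 t\right)}{4}$
$\frac{1}{Q + J{\left(806,137 \right)}} = \frac{1}{\frac{181867}{4} + \left(\frac{831}{107} + \frac{1}{4} \cdot 137 \left(15 + 4 \cdot 137\right)\right)} = \frac{1}{\frac{181867}{4} + \left(\frac{831}{107} + \frac{1}{4} \cdot 137 \left(15 + 548\right)\right)} = \frac{1}{\frac{181867}{4} + \left(\frac{831}{107} + \frac{1}{4} \cdot 137 \cdot 563\right)} = \frac{1}{\frac{181867}{4} + \left(\frac{831}{107} + \frac{77131}{4}\right)} = \frac{1}{\frac{181867}{4} + \frac{8256341}{428}} = \frac{1}{\frac{13858055}{214}} = \frac{214}{13858055}$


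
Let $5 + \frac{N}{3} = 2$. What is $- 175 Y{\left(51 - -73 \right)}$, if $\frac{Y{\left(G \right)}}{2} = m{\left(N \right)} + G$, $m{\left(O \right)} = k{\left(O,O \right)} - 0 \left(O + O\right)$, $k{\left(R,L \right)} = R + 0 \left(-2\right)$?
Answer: $-40250$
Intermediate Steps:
$N = -9$ ($N = -15 + 3 \cdot 2 = -15 + 6 = -9$)
$k{\left(R,L \right)} = R$ ($k{\left(R,L \right)} = R + 0 = R$)
$m{\left(O \right)} = O$ ($m{\left(O \right)} = O - 0 \left(O + O\right) = O - 0 \cdot 2 O = O - 0 = O + 0 = O$)
$Y{\left(G \right)} = -18 + 2 G$ ($Y{\left(G \right)} = 2 \left(-9 + G\right) = -18 + 2 G$)
$- 175 Y{\left(51 - -73 \right)} = - 175 \left(-18 + 2 \left(51 - -73\right)\right) = - 175 \left(-18 + 2 \left(51 + 73\right)\right) = - 175 \left(-18 + 2 \cdot 124\right) = - 175 \left(-18 + 248\right) = \left(-175\right) 230 = -40250$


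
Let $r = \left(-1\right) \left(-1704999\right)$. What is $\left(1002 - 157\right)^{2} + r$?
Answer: $2419024$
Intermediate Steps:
$r = 1704999$
$\left(1002 - 157\right)^{2} + r = \left(1002 - 157\right)^{2} + 1704999 = 845^{2} + 1704999 = 714025 + 1704999 = 2419024$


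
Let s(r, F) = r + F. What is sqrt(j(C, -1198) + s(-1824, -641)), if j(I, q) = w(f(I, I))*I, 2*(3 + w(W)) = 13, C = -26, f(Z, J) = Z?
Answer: 6*I*sqrt(71) ≈ 50.557*I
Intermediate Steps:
s(r, F) = F + r
w(W) = 7/2 (w(W) = -3 + (1/2)*13 = -3 + 13/2 = 7/2)
j(I, q) = 7*I/2
sqrt(j(C, -1198) + s(-1824, -641)) = sqrt((7/2)*(-26) + (-641 - 1824)) = sqrt(-91 - 2465) = sqrt(-2556) = 6*I*sqrt(71)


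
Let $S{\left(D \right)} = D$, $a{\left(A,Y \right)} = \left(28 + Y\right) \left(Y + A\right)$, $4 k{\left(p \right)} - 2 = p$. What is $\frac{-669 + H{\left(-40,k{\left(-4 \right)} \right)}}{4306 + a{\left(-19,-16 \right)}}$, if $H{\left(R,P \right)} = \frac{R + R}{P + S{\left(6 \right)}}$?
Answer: $- \frac{7519}{42746} \approx -0.1759$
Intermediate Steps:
$k{\left(p \right)} = \frac{1}{2} + \frac{p}{4}$
$a{\left(A,Y \right)} = \left(28 + Y\right) \left(A + Y\right)$
$H{\left(R,P \right)} = \frac{2 R}{6 + P}$ ($H{\left(R,P \right)} = \frac{R + R}{P + 6} = \frac{2 R}{6 + P}$)
$\frac{-669 + H{\left(-40,k{\left(-4 \right)} \right)}}{4306 + a{\left(-19,-16 \right)}} = \frac{-669 + 2 \left(-40\right) \frac{1}{6 + \left(\frac{1}{2} + \frac{1}{4} \left(-4\right)\right)}}{4306 + \left(\left(-16\right)^{2} + 28 \left(-19\right) + 28 \left(-16\right) - -304\right)} = \frac{-669 + 2 \left(-40\right) \frac{1}{6 + \left(\frac{1}{2} - 1\right)}}{4306 + \left(256 - 532 - 448 + 304\right)} = \frac{-669 + 2 \left(-40\right) \frac{1}{6 - \frac{1}{2}}}{4306 - 420} = \frac{-669 + 2 \left(-40\right) \frac{1}{\frac{11}{2}}}{3886} = \left(-669 + 2 \left(-40\right) \frac{2}{11}\right) \frac{1}{3886} = \left(-669 - \frac{160}{11}\right) \frac{1}{3886} = \left(- \frac{7519}{11}\right) \frac{1}{3886} = - \frac{7519}{42746}$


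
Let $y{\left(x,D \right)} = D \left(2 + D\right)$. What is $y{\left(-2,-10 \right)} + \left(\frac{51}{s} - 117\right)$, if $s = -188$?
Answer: $- \frac{7007}{188} \approx -37.271$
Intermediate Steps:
$y{\left(-2,-10 \right)} + \left(\frac{51}{s} - 117\right) = - 10 \left(2 - 10\right) + \left(\frac{51}{-188} - 117\right) = \left(-10\right) \left(-8\right) + \left(51 \left(- \frac{1}{188}\right) - 117\right) = 80 - \frac{22047}{188} = - \frac{7007}{188}$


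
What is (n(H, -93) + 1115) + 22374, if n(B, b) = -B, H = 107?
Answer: 23382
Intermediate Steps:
(n(H, -93) + 1115) + 22374 = (-1*107 + 1115) + 22374 = (-107 + 1115) + 22374 = 1008 + 22374 = 23382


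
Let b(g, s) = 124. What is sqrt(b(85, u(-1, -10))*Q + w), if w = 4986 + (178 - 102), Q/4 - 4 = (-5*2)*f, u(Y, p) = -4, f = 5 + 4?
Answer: I*sqrt(37594) ≈ 193.89*I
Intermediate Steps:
f = 9
Q = -344 (Q = 16 + 4*(-5*2*9) = 16 + 4*(-10*9) = 16 + 4*(-90) = 16 - 360 = -344)
w = 5062 (w = 4986 + 76 = 5062)
sqrt(b(85, u(-1, -10))*Q + w) = sqrt(124*(-344) + 5062) = sqrt(-42656 + 5062) = sqrt(-37594) = I*sqrt(37594)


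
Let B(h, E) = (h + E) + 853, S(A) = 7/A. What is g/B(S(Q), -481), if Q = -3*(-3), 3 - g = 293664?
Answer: -2642949/3355 ≈ -787.76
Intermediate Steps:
g = -293661 (g = 3 - 1*293664 = 3 - 293664 = -293661)
Q = 9
B(h, E) = 853 + E + h (B(h, E) = (E + h) + 853 = 853 + E + h)
g/B(S(Q), -481) = -293661/(853 - 481 + 7/9) = -293661/3355/9 = -293661*9/3355 = -2642949/3355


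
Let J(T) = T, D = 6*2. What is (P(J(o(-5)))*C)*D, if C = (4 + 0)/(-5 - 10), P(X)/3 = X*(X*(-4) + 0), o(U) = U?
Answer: 960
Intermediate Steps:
D = 12
P(X) = -12*X² (P(X) = 3*(X*(X*(-4) + 0)) = 3*(X*(-4*X + 0)) = 3*(X*(-4*X)) = 3*(-4*X²) = -12*X²)
C = -4/15 (C = 4/(-15) = 4*(-1/15) = -4/15 ≈ -0.26667)
(P(J(o(-5)))*C)*D = (-12*(-5)²*(-4/15))*12 = (-12*25*(-4/15))*12 = -300*(-4/15)*12 = 80*12 = 960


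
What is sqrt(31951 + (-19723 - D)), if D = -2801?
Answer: sqrt(15029) ≈ 122.59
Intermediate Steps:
sqrt(31951 + (-19723 - D)) = sqrt(31951 + (-19723 - 1*(-2801))) = sqrt(31951 + (-19723 + 2801)) = sqrt(31951 - 16922) = sqrt(15029)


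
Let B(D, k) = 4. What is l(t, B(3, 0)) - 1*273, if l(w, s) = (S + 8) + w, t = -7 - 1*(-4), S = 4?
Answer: -264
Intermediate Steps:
t = -3 (t = -7 + 4 = -3)
l(w, s) = 12 + w (l(w, s) = (4 + 8) + w = 12 + w)
l(t, B(3, 0)) - 1*273 = (12 - 3) - 1*273 = 9 - 273 = -264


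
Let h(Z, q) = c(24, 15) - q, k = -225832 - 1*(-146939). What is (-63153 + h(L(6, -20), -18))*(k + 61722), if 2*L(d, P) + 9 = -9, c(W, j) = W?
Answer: 1083678981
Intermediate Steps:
k = -78893 (k = -225832 + 146939 = -78893)
L(d, P) = -9 (L(d, P) = -9/2 + (½)*(-9) = -9/2 - 9/2 = -9)
h(Z, q) = 24 - q
(-63153 + h(L(6, -20), -18))*(k + 61722) = (-63153 + (24 - 1*(-18)))*(-78893 + 61722) = (-63153 + (24 + 18))*(-17171) = (-63153 + 42)*(-17171) = -63111*(-17171) = 1083678981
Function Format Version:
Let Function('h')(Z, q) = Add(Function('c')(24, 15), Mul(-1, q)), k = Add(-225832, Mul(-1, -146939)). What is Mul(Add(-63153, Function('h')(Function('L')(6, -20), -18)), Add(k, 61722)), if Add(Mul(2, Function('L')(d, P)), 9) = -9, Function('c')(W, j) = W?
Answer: 1083678981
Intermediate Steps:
k = -78893 (k = Add(-225832, 146939) = -78893)
Function('L')(d, P) = -9 (Function('L')(d, P) = Add(Rational(-9, 2), Mul(Rational(1, 2), -9)) = Add(Rational(-9, 2), Rational(-9, 2)) = -9)
Function('h')(Z, q) = Add(24, Mul(-1, q))
Mul(Add(-63153, Function('h')(Function('L')(6, -20), -18)), Add(k, 61722)) = Mul(Add(-63153, Add(24, Mul(-1, -18))), Add(-78893, 61722)) = Mul(Add(-63153, Add(24, 18)), -17171) = Mul(Add(-63153, 42), -17171) = Mul(-63111, -17171) = 1083678981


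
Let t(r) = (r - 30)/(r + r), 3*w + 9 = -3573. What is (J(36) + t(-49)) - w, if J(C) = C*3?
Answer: 127675/98 ≈ 1302.8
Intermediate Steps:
J(C) = 3*C
w = -1194 (w = -3 + (⅓)*(-3573) = -3 - 1191 = -1194)
t(r) = (-30 + r)/(2*r) (t(r) = (-30 + r)/((2*r)) = (-30 + r)*(1/(2*r)) = (-30 + r)/(2*r))
(J(36) + t(-49)) - w = (3*36 + (½)*(-30 - 49)/(-49)) - 1*(-1194) = (108 + (½)*(-1/49)*(-79)) + 1194 = (108 + 79/98) + 1194 = 10663/98 + 1194 = 127675/98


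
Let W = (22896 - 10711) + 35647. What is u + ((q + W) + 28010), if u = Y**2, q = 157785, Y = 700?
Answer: 723627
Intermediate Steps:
W = 47832 (W = 12185 + 35647 = 47832)
u = 490000 (u = 700**2 = 490000)
u + ((q + W) + 28010) = 490000 + ((157785 + 47832) + 28010) = 490000 + (205617 + 28010) = 490000 + 233627 = 723627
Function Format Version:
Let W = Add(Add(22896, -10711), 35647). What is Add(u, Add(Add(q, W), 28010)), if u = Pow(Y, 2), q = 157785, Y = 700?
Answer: 723627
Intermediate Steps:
W = 47832 (W = Add(12185, 35647) = 47832)
u = 490000 (u = Pow(700, 2) = 490000)
Add(u, Add(Add(q, W), 28010)) = Add(490000, Add(Add(157785, 47832), 28010)) = Add(490000, Add(205617, 28010)) = Add(490000, 233627) = 723627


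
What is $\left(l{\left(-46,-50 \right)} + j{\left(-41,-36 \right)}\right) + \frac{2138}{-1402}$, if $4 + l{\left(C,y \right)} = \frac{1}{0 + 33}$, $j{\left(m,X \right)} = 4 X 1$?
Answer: $- \frac{3458260}{23133} \approx -149.49$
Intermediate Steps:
$j{\left(m,X \right)} = 4 X$
$l{\left(C,y \right)} = - \frac{131}{33}$ ($l{\left(C,y \right)} = -4 + \frac{1}{0 + 33} = -4 + \frac{1}{33} = - \frac{131}{33}$)
$\left(l{\left(-46,-50 \right)} + j{\left(-41,-36 \right)}\right) + \frac{2138}{-1402} = \left(- \frac{131}{33} + 4 \left(-36\right)\right) + \frac{2138}{-1402} = \left(- \frac{131}{33} - 144\right) + 2138 \left(- \frac{1}{1402}\right) = - \frac{4883}{33} - \frac{1069}{701} = - \frac{3458260}{23133}$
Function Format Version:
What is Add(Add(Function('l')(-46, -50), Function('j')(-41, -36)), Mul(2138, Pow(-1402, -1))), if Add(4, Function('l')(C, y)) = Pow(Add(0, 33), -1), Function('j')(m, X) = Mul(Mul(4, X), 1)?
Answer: Rational(-3458260, 23133) ≈ -149.49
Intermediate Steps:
Function('j')(m, X) = Mul(4, X)
Function('l')(C, y) = Rational(-131, 33) (Function('l')(C, y) = Add(-4, Pow(Add(0, 33), -1)) = Add(-4, Pow(33, -1)) = Add(-4, Rational(1, 33)) = Rational(-131, 33))
Add(Add(Function('l')(-46, -50), Function('j')(-41, -36)), Mul(2138, Pow(-1402, -1))) = Add(Add(Rational(-131, 33), Mul(4, -36)), Mul(2138, Pow(-1402, -1))) = Add(Add(Rational(-131, 33), -144), Mul(2138, Rational(-1, 1402))) = Add(Rational(-4883, 33), Rational(-1069, 701)) = Rational(-3458260, 23133)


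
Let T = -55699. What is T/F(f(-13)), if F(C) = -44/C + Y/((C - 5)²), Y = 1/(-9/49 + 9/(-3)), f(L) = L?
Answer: -2815250256/171023 ≈ -16461.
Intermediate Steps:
Y = -49/156 (Y = 1/(-9*1/49 + 9*(-⅓)) = 1/(-9/49 - 3) = 1/(-156/49) = -49/156 ≈ -0.31410)
F(C) = -44/C - 49/(156*(-5 + C)²) (F(C) = -44/C - 49/(156*(C - 5)²) = -44/C - 49/(156*(-5 + C)²))
T/F(f(-13)) = -55699/(-44/(-13) - 49/(156*(-5 - 13)²)) = -55699/(-44*(-1/13) - 49/156/(-18)²) = -55699/(44/13 - 49/156*1/324) = -55699/(44/13 - 49/50544) = -55699/171023/50544 = -55699*50544/171023 = -2815250256/171023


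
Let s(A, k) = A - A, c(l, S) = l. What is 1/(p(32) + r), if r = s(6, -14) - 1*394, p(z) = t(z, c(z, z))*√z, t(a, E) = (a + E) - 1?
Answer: -197/14114 - 63*√2/7057 ≈ -0.026583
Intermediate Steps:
t(a, E) = -1 + E + a (t(a, E) = (E + a) - 1 = -1 + E + a)
s(A, k) = 0
p(z) = √z*(-1 + 2*z) (p(z) = (-1 + z + z)*√z = (-1 + 2*z)*√z = √z*(-1 + 2*z))
r = -394 (r = 0 - 1*394 = 0 - 394 = -394)
1/(p(32) + r) = 1/(√32*(-1 + 2*32) - 394) = 1/((4*√2)*(-1 + 64) - 394) = 1/((4*√2)*63 - 394) = 1/(252*√2 - 394) = 1/(-394 + 252*√2)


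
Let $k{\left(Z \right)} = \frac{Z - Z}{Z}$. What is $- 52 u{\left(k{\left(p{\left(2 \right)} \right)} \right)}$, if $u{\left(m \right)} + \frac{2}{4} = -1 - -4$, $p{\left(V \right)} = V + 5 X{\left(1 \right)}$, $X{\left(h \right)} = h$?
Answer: $-130$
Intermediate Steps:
$p{\left(V \right)} = 5 + V$ ($p{\left(V \right)} = V + 5 \cdot 1 = V + 5 = 5 + V$)
$k{\left(Z \right)} = 0$ ($k{\left(Z \right)} = \frac{0}{Z} = 0$)
$u{\left(m \right)} = \frac{5}{2}$ ($u{\left(m \right)} = - \frac{1}{2} - -3 = - \frac{1}{2} + \left(-1 + 4\right) = - \frac{1}{2} + 3 = \frac{5}{2}$)
$- 52 u{\left(k{\left(p{\left(2 \right)} \right)} \right)} = \left(-52\right) \frac{5}{2} = -130$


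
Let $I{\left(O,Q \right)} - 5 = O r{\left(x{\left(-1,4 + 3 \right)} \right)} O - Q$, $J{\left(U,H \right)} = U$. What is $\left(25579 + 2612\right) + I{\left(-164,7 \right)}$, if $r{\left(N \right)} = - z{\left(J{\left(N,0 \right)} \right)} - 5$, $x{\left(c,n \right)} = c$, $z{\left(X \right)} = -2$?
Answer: $-52499$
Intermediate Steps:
$r{\left(N \right)} = -3$ ($r{\left(N \right)} = \left(-1\right) \left(-2\right) - 5 = 2 - 5 = -3$)
$I{\left(O,Q \right)} = 5 - Q - 3 O^{2}$ ($I{\left(O,Q \right)} = 5 + \left(O \left(-3\right) O - Q\right) = 5 + \left(- 3 O O - Q\right) = 5 - \left(Q + 3 O^{2}\right) = 5 - Q - 3 O^{2}$)
$\left(25579 + 2612\right) + I{\left(-164,7 \right)} = \left(25579 + 2612\right) - \left(2 + 80688\right) = 28191 - 80690 = -52499$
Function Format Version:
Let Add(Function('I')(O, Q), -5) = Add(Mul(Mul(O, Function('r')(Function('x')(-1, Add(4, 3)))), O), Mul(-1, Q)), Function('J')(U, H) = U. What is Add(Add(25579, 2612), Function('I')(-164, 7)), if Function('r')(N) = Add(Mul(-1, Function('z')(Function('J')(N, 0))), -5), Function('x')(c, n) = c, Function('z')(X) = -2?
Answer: -52499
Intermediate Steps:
Function('r')(N) = -3 (Function('r')(N) = Add(Mul(-1, -2), -5) = Add(2, -5) = -3)
Function('I')(O, Q) = Add(5, Mul(-1, Q), Mul(-3, Pow(O, 2))) (Function('I')(O, Q) = Add(5, Add(Mul(Mul(O, -3), O), Mul(-1, Q))) = Add(5, Add(Mul(Mul(-3, O), O), Mul(-1, Q))) = Add(5, Add(Mul(-3, Pow(O, 2)), Mul(-1, Q))) = Add(5, Add(Mul(-1, Q), Mul(-3, Pow(O, 2)))) = Add(5, Mul(-1, Q), Mul(-3, Pow(O, 2))))
Add(Add(25579, 2612), Function('I')(-164, 7)) = Add(Add(25579, 2612), Add(5, Mul(-1, 7), Mul(-3, Pow(-164, 2)))) = Add(28191, Add(5, -7, Mul(-3, 26896))) = Add(28191, Add(5, -7, -80688)) = Add(28191, -80690) = -52499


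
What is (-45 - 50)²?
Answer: 9025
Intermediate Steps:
(-45 - 50)² = (-95)² = 9025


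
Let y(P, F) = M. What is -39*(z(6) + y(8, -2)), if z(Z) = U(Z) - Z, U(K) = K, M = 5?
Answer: -195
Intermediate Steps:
y(P, F) = 5
z(Z) = 0 (z(Z) = Z - Z = 0)
-39*(z(6) + y(8, -2)) = -39*(0 + 5) = -39*5 = -195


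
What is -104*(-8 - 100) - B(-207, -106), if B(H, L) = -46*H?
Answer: 1710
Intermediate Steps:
-104*(-8 - 100) - B(-207, -106) = -104*(-8 - 100) - (-46)*(-207) = -104*(-108) - 1*9522 = 11232 - 9522 = 1710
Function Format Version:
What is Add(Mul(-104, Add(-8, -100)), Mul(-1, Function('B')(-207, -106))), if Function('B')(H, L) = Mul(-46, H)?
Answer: 1710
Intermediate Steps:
Add(Mul(-104, Add(-8, -100)), Mul(-1, Function('B')(-207, -106))) = Add(Mul(-104, Add(-8, -100)), Mul(-1, Mul(-46, -207))) = Add(Mul(-104, -108), Mul(-1, 9522)) = Add(11232, -9522) = 1710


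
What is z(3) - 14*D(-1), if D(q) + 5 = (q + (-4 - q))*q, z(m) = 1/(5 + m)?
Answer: 113/8 ≈ 14.125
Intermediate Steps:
D(q) = -5 - 4*q (D(q) = -5 + (q + (-4 - q))*q = -5 - 4*q)
z(3) - 14*D(-1) = 1/(5 + 3) - 14*(-5 - 4*(-1)) = 1/8 - 14*(-5 + 4) = 1/8 - 14*(-1) = 1/8 + 14 = 113/8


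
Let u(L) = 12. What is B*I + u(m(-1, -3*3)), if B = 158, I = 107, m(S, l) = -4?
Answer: 16918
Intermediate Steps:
B*I + u(m(-1, -3*3)) = 158*107 + 12 = 16906 + 12 = 16918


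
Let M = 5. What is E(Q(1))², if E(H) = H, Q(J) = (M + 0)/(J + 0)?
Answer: 25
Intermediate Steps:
Q(J) = 5/J (Q(J) = (5 + 0)/(J + 0) = 5/J)
E(Q(1))² = (5/1)² = (5*1)² = 5² = 25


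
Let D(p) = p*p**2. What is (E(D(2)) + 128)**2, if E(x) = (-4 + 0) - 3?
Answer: 14641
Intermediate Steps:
D(p) = p**3
E(x) = -7 (E(x) = -4 - 3 = -7)
(E(D(2)) + 128)**2 = (-7 + 128)**2 = 121**2 = 14641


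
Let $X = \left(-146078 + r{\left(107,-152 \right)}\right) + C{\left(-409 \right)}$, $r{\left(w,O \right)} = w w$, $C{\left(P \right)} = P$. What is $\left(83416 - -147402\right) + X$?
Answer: $95780$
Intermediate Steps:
$r{\left(w,O \right)} = w^{2}$
$X = -135038$ ($X = \left(-146078 + 107^{2}\right) - 409 = \left(-146078 + 11449\right) - 409 = -134629 - 409 = -135038$)
$\left(83416 - -147402\right) + X = \left(83416 - -147402\right) - 135038 = \left(83416 + 147402\right) - 135038 = 230818 - 135038 = 95780$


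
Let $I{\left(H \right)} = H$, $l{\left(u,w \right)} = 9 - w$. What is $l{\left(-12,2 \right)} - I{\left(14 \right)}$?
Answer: $-7$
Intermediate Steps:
$l{\left(-12,2 \right)} - I{\left(14 \right)} = \left(9 - 2\right) - 14 = 7 - 14 = -7$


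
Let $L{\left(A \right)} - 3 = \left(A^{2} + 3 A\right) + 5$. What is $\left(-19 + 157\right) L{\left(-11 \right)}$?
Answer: $13248$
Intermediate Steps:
$L{\left(A \right)} = 8 + A^{2} + 3 A$ ($L{\left(A \right)} = 3 + \left(\left(A^{2} + 3 A\right) + 5\right) = 3 + \left(5 + A^{2} + 3 A\right) = 8 + A^{2} + 3 A$)
$\left(-19 + 157\right) L{\left(-11 \right)} = \left(-19 + 157\right) \left(8 + \left(-11\right)^{2} + 3 \left(-11\right)\right) = 138 \left(8 + 121 - 33\right) = 138 \cdot 96 = 13248$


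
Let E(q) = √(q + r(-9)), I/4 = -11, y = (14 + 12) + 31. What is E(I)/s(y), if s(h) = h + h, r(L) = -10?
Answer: I*√6/38 ≈ 0.06446*I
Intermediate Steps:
y = 57 (y = 26 + 31 = 57)
I = -44 (I = 4*(-11) = -44)
s(h) = 2*h
E(q) = √(-10 + q) (E(q) = √(q - 10) = √(-10 + q))
E(I)/s(y) = √(-10 - 44)/((2*57)) = √(-54)/114 = (3*I*√6)*(1/114) = I*√6/38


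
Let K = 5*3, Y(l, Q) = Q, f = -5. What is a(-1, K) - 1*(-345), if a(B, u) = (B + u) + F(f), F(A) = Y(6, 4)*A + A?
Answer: 334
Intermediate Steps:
K = 15
F(A) = 5*A (F(A) = 4*A + A = 5*A)
a(B, u) = -25 + B + u (a(B, u) = (B + u) + 5*(-5) = (B + u) - 25 = -25 + B + u)
a(-1, K) - 1*(-345) = (-25 - 1 + 15) - 1*(-345) = -11 + 345 = 334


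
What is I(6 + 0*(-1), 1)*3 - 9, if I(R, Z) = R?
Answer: 9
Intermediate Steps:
I(6 + 0*(-1), 1)*3 - 9 = (6 + 0*(-1))*3 - 9 = (6 + 0)*3 - 9 = 6*3 - 9 = 18 - 9 = 9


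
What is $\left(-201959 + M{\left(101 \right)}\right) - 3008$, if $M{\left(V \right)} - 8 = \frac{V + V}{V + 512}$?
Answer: $- \frac{125639665}{613} \approx -2.0496 \cdot 10^{5}$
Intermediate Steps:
$M{\left(V \right)} = 8 + \frac{2 V}{512 + V}$ ($M{\left(V \right)} = 8 + \frac{V + V}{V + 512} = 8 + \frac{2 V}{512 + V}$)
$\left(-201959 + M{\left(101 \right)}\right) - 3008 = \left(-201959 + \frac{2 \left(2048 + 5 \cdot 101\right)}{512 + 101}\right) - 3008 = \left(-201959 + \frac{2 \left(2048 + 505\right)}{613}\right) - 3008 = \left(-201959 + 2 \cdot \frac{1}{613} \cdot 2553\right) - 3008 = \left(-201959 + \frac{5106}{613}\right) - 3008 = - \frac{123795761}{613} - 3008 = - \frac{125639665}{613}$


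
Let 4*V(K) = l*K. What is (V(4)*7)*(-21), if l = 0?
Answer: 0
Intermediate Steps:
V(K) = 0 (V(K) = (0*K)/4 = (¼)*0 = 0)
(V(4)*7)*(-21) = (0*7)*(-21) = 0*(-21) = 0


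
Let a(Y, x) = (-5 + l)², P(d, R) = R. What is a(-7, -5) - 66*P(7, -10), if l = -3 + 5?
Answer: 669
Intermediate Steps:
l = 2
a(Y, x) = 9 (a(Y, x) = (-5 + 2)² = (-3)² = 9)
a(-7, -5) - 66*P(7, -10) = 9 - 66*(-10) = 9 + 660 = 669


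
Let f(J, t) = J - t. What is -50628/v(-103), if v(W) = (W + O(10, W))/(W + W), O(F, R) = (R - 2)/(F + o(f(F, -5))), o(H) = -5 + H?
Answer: -41717472/433 ≈ -96345.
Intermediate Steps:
O(F, R) = (-2 + R)/(2*F) (O(F, R) = (R - 2)/(F + (-5 + (F - 1*(-5)))) = (-2 + R)/(F + (-5 + (F + 5))) = (-2 + R)/(F + (-5 + (5 + F))) = (-2 + R)/(F + F) = (-2 + R)/((2*F)) = (-2 + R)*(1/(2*F)) = (-2 + R)/(2*F))
v(W) = (-1/10 + 21*W/20)/(2*W) (v(W) = (W + (1/2)*(-2 + W)/10)/(W + W) = (W + (1/2)*(1/10)*(-2 + W))/((2*W)) = (W + (-1/10 + W/20))*(1/(2*W)) = (-1/10 + 21*W/20)*(1/(2*W)) = (-1/10 + 21*W/20)/(2*W))
-50628/v(-103) = -50628*(-4120/(-2 + 21*(-103))) = -50628*(-4120/(-2 - 2163)) = -50628/((1/40)*(-1/103)*(-2165)) = -50628/433/824 = -50628*824/433 = -41717472/433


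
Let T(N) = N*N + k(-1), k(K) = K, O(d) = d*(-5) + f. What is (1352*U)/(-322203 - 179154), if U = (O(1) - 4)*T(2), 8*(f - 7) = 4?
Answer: 2028/167119 ≈ 0.012135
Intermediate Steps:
f = 15/2 (f = 7 + (1/8)*4 = 7 + 1/2 = 15/2 ≈ 7.5000)
O(d) = 15/2 - 5*d (O(d) = d*(-5) + 15/2 = -5*d + 15/2 = 15/2 - 5*d)
T(N) = -1 + N**2 (T(N) = N*N - 1 = N**2 - 1 = -1 + N**2)
U = -9/2 (U = ((15/2 - 5*1) - 4)*(-1 + 2**2) = ((15/2 - 5) - 4)*(-1 + 4) = (5/2 - 4)*3 = -3/2*3 = -9/2 ≈ -4.5000)
(1352*U)/(-322203 - 179154) = (1352*(-9/2))/(-322203 - 179154) = -6084/(-501357) = -6084*(-1/501357) = 2028/167119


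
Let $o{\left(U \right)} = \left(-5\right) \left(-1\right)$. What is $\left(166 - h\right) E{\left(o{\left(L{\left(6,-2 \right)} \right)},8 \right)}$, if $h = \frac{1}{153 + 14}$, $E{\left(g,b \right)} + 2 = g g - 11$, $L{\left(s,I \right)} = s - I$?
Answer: $\frac{332652}{167} \approx 1991.9$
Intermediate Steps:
$o{\left(U \right)} = 5$
$E{\left(g,b \right)} = -13 + g^{2}$ ($E{\left(g,b \right)} = -2 + \left(g g - 11\right) = -2 + \left(g^{2} - 11\right) = -2 + \left(-11 + g^{2}\right) = -13 + g^{2}$)
$h = \frac{1}{167} \approx 0.005988$
$\left(166 - h\right) E{\left(o{\left(L{\left(6,-2 \right)} \right)},8 \right)} = \left(166 - \frac{1}{167}\right) \left(-13 + 5^{2}\right) = \left(166 - \frac{1}{167}\right) \left(-13 + 25\right) = \frac{27721}{167} \cdot 12 = \frac{332652}{167}$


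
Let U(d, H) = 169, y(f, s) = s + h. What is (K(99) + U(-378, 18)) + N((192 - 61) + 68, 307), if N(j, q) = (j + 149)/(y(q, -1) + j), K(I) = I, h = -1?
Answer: 53144/197 ≈ 269.77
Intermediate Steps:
y(f, s) = -1 + s (y(f, s) = s - 1 = -1 + s)
N(j, q) = (149 + j)/(-2 + j) (N(j, q) = (j + 149)/((-1 - 1) + j) = (149 + j)/(-2 + j))
(K(99) + U(-378, 18)) + N((192 - 61) + 68, 307) = (99 + 169) + (149 + ((192 - 61) + 68))/(-2 + ((192 - 61) + 68)) = 268 + (149 + (131 + 68))/(-2 + (131 + 68)) = 268 + (149 + 199)/(-2 + 199) = 268 + 348/197 = 53144/197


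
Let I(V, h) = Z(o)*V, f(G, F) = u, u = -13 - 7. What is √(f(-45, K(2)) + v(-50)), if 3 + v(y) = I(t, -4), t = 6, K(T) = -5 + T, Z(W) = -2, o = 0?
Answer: I*√35 ≈ 5.9161*I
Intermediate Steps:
u = -20
f(G, F) = -20
I(V, h) = -2*V
v(y) = -15 (v(y) = -3 - 2*6 = -3 - 12 = -15)
√(f(-45, K(2)) + v(-50)) = √(-20 - 15) = √(-35) = I*√35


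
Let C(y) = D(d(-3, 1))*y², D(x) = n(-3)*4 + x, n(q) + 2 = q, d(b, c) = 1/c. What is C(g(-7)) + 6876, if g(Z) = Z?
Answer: 5945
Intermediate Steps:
n(q) = -2 + q
D(x) = -20 + x (D(x) = (-2 - 3)*4 + x = -5*4 + x = -20 + x)
C(y) = -19*y² (C(y) = (-20 + 1/1)*y² = (-20 + 1)*y² = -19*y²)
C(g(-7)) + 6876 = -19*(-7)² + 6876 = -19*49 + 6876 = -931 + 6876 = 5945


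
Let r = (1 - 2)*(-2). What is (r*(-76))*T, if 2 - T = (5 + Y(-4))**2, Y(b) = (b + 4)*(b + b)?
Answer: 3496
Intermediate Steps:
r = 2 (r = -1*(-2) = 2)
Y(b) = 2*b*(4 + b) (Y(b) = (4 + b)*(2*b) = 2*b*(4 + b))
T = -23 (T = 2 - (5 + 2*(-4)*(4 - 4))**2 = 2 - (5 + 2*(-4)*0)**2 = 2 - (5 + 0)**2 = 2 - 1*5**2 = 2 - 1*25 = 2 - 25 = -23)
(r*(-76))*T = (2*(-76))*(-23) = -152*(-23) = 3496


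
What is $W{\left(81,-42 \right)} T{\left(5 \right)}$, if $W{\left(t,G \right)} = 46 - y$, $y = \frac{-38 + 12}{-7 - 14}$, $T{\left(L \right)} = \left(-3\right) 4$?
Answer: $- \frac{3760}{7} \approx -537.14$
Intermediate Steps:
$T{\left(L \right)} = -12$
$y = \frac{26}{21}$ ($y = - \frac{26}{-21} = \left(-26\right) \left(- \frac{1}{21}\right) = \frac{26}{21} \approx 1.2381$)
$W{\left(t,G \right)} = \frac{940}{21}$ ($W{\left(t,G \right)} = 46 - \frac{26}{21} = \frac{940}{21}$)
$W{\left(81,-42 \right)} T{\left(5 \right)} = \frac{940}{21} \left(-12\right) = - \frac{3760}{7}$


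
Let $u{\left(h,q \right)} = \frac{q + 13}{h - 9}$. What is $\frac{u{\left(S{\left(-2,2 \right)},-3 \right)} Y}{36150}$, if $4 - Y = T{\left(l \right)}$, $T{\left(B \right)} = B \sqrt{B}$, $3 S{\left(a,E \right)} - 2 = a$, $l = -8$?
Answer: $- \frac{4}{32535} - \frac{16 i \sqrt{2}}{32535} \approx -0.00012294 - 0.00069548 i$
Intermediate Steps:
$S{\left(a,E \right)} = \frac{2}{3} + \frac{a}{3}$
$T{\left(B \right)} = B^{\frac{3}{2}}$
$u{\left(h,q \right)} = \frac{13 + q}{-9 + h}$
$Y = 4 + 16 i \sqrt{2}$ ($Y = 4 - \left(-8\right)^{\frac{3}{2}} = 4 - - 16 i \sqrt{2} = 4 + 16 i \sqrt{2} \approx 4.0 + 22.627 i$)
$\frac{u{\left(S{\left(-2,2 \right)},-3 \right)} Y}{36150} = \frac{\frac{13 - 3}{-9 + \left(\frac{2}{3} + \frac{1}{3} \left(-2\right)\right)} \left(4 + 16 i \sqrt{2}\right)}{36150} = \frac{1}{-9 + \left(\frac{2}{3} - \frac{2}{3}\right)} 10 \left(4 + 16 i \sqrt{2}\right) \frac{1}{36150} = \frac{1}{-9 + 0} \cdot 10 \left(4 + 16 i \sqrt{2}\right) \frac{1}{36150} = \frac{1}{-9} \cdot 10 \left(4 + 16 i \sqrt{2}\right) \frac{1}{36150} = \left(- \frac{1}{9}\right) 10 \left(4 + 16 i \sqrt{2}\right) \frac{1}{36150} = - \frac{10 \left(4 + 16 i \sqrt{2}\right)}{9} \cdot \frac{1}{36150} = \left(- \frac{40}{9} - \frac{160 i \sqrt{2}}{9}\right) \frac{1}{36150} = - \frac{4}{32535} - \frac{16 i \sqrt{2}}{32535}$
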